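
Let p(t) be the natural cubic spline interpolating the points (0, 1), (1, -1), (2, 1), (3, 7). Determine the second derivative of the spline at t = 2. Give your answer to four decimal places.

Let M_i = p''(x_i). Step sizes h_i = 1, 1, 1; slopes of the chords Δ_i = (y_(i+1) - y_i)/h_i = -2, 2, 6.
  1·M_0 + 4·M_1 + 1·M_2 = 6(Δ_1 - Δ_0) = 24
  1·M_1 + 4·M_2 + 1·M_3 = 6(Δ_2 - Δ_1) = 24
Natural end conditions: M_0 = M_3 = 0.
Solving the tridiagonal system: M_0 = 0, M_1 = 24/5, M_2 = 24/5, M_3 = 0.

4.8000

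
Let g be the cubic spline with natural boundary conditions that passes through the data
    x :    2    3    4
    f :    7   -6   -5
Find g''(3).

21

With M_i denoting the second derivative at x_i, h_i = 1, 1, and Δ_i = (y_(i+1) − y_i)/h_i = -13, 1:
  1·M_0 + 4·M_1 + 1·M_2 = 6(Δ_1 - Δ_0) = 84
Natural end conditions: M_0 = M_2 = 0.
Forward elimination and back-substitution give M_0 = 0, M_1 = 21, M_2 = 0.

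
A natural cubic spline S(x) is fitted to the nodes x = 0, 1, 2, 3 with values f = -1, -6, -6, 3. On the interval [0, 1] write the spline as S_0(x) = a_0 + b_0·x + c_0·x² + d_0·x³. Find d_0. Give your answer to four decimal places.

0.7333

With M_i denoting the second derivative at x_i, h_i = 1, 1, 1, and Δ_i = (y_(i+1) − y_i)/h_i = -5, 0, 9:
  1·M_0 + 4·M_1 + 1·M_2 = 6(Δ_1 - Δ_0) = 30
  1·M_1 + 4·M_2 + 1·M_3 = 6(Δ_2 - Δ_1) = 54
Natural end conditions: M_0 = M_3 = 0.
Solving: M_0 = 0, M_1 = 22/5, M_2 = 62/5, M_3 = 0.
On [0, 1], with S_0(x) = a_0 + b_0·x + c_0·x² + d_0·x³: c_0 = M_0/2 = 0, d_0 = (M_1 - M_0)/(6h_0) = 11/15, b_0 = Δ_0 - h_0(2M_0 + M_1)/6 = -86/15.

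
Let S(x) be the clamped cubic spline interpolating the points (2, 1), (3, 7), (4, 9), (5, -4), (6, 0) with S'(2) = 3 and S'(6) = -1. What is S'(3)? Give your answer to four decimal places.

Let m_i = S''(x_i). Step sizes h_i = 1, 1, 1, 1; slopes of the chords Δ_i = (y_(i+1) - y_i)/h_i = 6, 2, -13, 4.
  1·m_0 + 4·m_1 + 1·m_2 = 6(Δ_1 - Δ_0) = -24
  1·m_1 + 4·m_2 + 1·m_3 = 6(Δ_2 - Δ_1) = -90
  1·m_2 + 4·m_3 + 1·m_4 = 6(Δ_3 - Δ_2) = 102
Clamped end conditions give two more equations: 2h_0·m_0 + h_0·m_1 = 6(Δ_0 - S'(2)) = 18 and h_3·m_3 + 2h_3·m_4 = 6(S'(6) - Δ_3) = -30.
Forward elimination and back-substitution give m_0 = 251/28, m_1 = 1/14, m_2 = -133/4, m_3 = 601/14, m_4 = -1021/28.
On [3, 4], S'(x) = b_1 + 2c_1·(x - 3) + 3d_1·(x - 3)² with b_1 = Δ_1 - h_1(2m_1 + m_2)/6 = 421/56, c_1 = m_1/2 = 1/28, d_1 = (m_2 - m_1)/(6h_1) = -311/56. So S'(3) = 421/56.

7.5179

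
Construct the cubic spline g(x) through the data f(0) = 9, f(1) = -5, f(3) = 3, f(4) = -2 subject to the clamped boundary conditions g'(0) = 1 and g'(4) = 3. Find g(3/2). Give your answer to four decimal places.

Write σ_i for g''(x_i). With h_i = 1, 2, 1 and divided differences Δ_i = -14, 4, -5, the continuity of g' gives the tridiagonal system
  1·σ_0 + 6·σ_1 + 2·σ_2 = 6(Δ_1 - Δ_0) = 108
  2·σ_1 + 6·σ_2 + 1·σ_3 = 6(Δ_2 - Δ_1) = -54
Clamped end conditions give two more equations: 2h_0·σ_0 + h_0·σ_1 = 6(Δ_0 - g'(0)) = -90 and h_2·σ_2 + 2h_2·σ_3 = 6(g'(4) - Δ_2) = 48.
Forward elimination and back-substitution give σ_0 = -64, σ_1 = 38, σ_2 = -28, σ_3 = 38.
On [1, 3], g(x) = -5 - 12·(x - 1) + 19·(x - 1)² - 11/2·(x - 1)³.
With (x - 1) = 1/2: g(3/2) = -111/16.

-6.9375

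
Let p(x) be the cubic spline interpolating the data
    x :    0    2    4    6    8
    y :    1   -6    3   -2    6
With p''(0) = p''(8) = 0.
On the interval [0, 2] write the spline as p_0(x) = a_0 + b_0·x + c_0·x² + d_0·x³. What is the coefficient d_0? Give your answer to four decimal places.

0.6897

Write m_i for p''(x_i). With h_i = 2, 2, 2, 2 and divided differences Δ_i = -7/2, 9/2, -5/2, 4, the continuity of p' gives the tridiagonal system
  2·m_0 + 8·m_1 + 2·m_2 = 6(Δ_1 - Δ_0) = 48
  2·m_1 + 8·m_2 + 2·m_3 = 6(Δ_2 - Δ_1) = -42
  2·m_2 + 8·m_3 + 2·m_4 = 6(Δ_3 - Δ_2) = 39
Natural end conditions: m_0 = m_4 = 0.
Forward elimination and back-substitution give m_0 = 0, m_1 = 927/112, m_2 = -255/28, m_3 = 801/112, m_4 = 0.
On [0, 2], with p_0(x) = a_0 + b_0·x + c_0·x² + d_0·x³: c_0 = m_0/2 = 0, d_0 = (m_1 - m_0)/(6h_0) = 309/448, b_0 = Δ_0 - h_0(2m_0 + m_1)/6 = -701/112.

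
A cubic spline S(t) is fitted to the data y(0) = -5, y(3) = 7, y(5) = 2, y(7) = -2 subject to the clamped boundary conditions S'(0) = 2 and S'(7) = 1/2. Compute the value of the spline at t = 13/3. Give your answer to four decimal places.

4.5255

Write M_i for S''(x_i). With h_i = 3, 2, 2 and divided differences Δ_i = 4, -5/2, -2, the continuity of S' gives the tridiagonal system
  3·M_0 + 10·M_1 + 2·M_2 = 6(Δ_1 - Δ_0) = -39
  2·M_1 + 8·M_2 + 2·M_3 = 6(Δ_2 - Δ_1) = 3
Clamped end conditions give two more equations: 2h_0·M_0 + h_0·M_1 = 6(Δ_0 - S'(0)) = 12 and h_2·M_2 + 2h_2·M_3 = 6(S'(7) - Δ_2) = 15.
Forward elimination and back-substitution give M_0 = 176/37, M_1 = -204/37, M_2 = 69/74, M_3 = 243/74.
On [3, 5], S(t) = 7 + 32/37·(t - 3) - 102/37·(t - 3)² + 159/296·(t - 3)³.
With (t - 3) = 4/3: S(13/3) = 1507/333.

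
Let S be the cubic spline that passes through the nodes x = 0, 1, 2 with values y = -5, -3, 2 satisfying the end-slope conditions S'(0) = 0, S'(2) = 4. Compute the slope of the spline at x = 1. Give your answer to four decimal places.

4.2500

With m_i denoting the second derivative at x_i, h_i = 1, 1, and Δ_i = (y_(i+1) − y_i)/h_i = 2, 5:
  1·m_0 + 4·m_1 + 1·m_2 = 6(Δ_1 - Δ_0) = 18
Clamped end conditions give two more equations: 2h_0·m_0 + h_0·m_1 = 6(Δ_0 - S'(0)) = 12 and h_1·m_1 + 2h_1·m_2 = 6(S'(2) - Δ_1) = -6.
Hence m_0 = 7/2, m_1 = 5, m_2 = -11/2.
On [1, 2], S'(x) = b_1 + 2c_1·(x - 1) + 3d_1·(x - 1)² with b_1 = Δ_1 - h_1(2m_1 + m_2)/6 = 17/4, c_1 = m_1/2 = 5/2, d_1 = (m_2 - m_1)/(6h_1) = -7/4. So S'(1) = 17/4.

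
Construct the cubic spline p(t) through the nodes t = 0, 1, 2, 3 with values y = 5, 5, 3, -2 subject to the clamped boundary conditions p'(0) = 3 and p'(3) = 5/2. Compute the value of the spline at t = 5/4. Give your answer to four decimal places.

4.8359

Let σ_i = p''(x_i). Step sizes h_i = 1, 1, 1; slopes of the chords Δ_i = (y_(i+1) - y_i)/h_i = 0, -2, -5.
  1·σ_0 + 4·σ_1 + 1·σ_2 = 6(Δ_1 - Δ_0) = -12
  1·σ_1 + 4·σ_2 + 1·σ_3 = 6(Δ_2 - Δ_1) = -18
Clamped end conditions give two more equations: 2h_0·σ_0 + h_0·σ_1 = 6(Δ_0 - p'(0)) = -18 and h_2·σ_2 + 2h_2·σ_3 = 6(p'(3) - Δ_2) = 45.
Solving: σ_0 = -31/3, σ_1 = 8/3, σ_2 = -37/3, σ_3 = 86/3.
On [1, 2], p(t) = 5 - 5/6·(t - 1) + 4/3·(t - 1)² - 5/2·(t - 1)³.
With (t - 1) = 1/4: p(5/4) = 619/128.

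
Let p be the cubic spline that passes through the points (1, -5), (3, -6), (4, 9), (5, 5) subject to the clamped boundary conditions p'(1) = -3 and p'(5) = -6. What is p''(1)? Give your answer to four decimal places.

Put M_i = p'' at the i-th knot. Here h = (2, 1, 1) and Δ = (-1/2, 15, -4), so the interior equations h_(i-1)·M_(i-1) + 2(h_(i-1)+h_i)·M_i + h_i·M_(i+1) = 6(Δ_i − Δ_(i-1)) read
  2·M_0 + 6·M_1 + 1·M_2 = 6(Δ_1 - Δ_0) = 93
  1·M_1 + 4·M_2 + 1·M_3 = 6(Δ_2 - Δ_1) = -114
Clamped end conditions give two more equations: 2h_0·M_0 + h_0·M_1 = 6(Δ_0 - p'(1)) = 15 and h_2·M_2 + 2h_2·M_3 = 6(p'(5) - Δ_2) = -12.
Solving the tridiagonal system: M_0 = -189/22, M_1 = 543/22, M_2 = -417/11, M_3 = 285/22.

-8.5909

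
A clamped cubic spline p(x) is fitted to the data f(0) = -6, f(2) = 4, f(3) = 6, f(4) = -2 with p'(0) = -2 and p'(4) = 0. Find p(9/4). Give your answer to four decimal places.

5.5760

Let σ_i = p''(x_i). Step sizes h_i = 2, 1, 1; slopes of the chords Δ_i = (y_(i+1) - y_i)/h_i = 5, 2, -8.
  2·σ_0 + 6·σ_1 + 1·σ_2 = 6(Δ_1 - Δ_0) = -18
  1·σ_1 + 4·σ_2 + 1·σ_3 = 6(Δ_2 - Δ_1) = -60
Clamped end conditions give two more equations: 2h_0·σ_0 + h_0·σ_1 = 6(Δ_0 - p'(0)) = 42 and h_2·σ_2 + 2h_2·σ_3 = 6(p'(4) - Δ_2) = 48.
Solving: σ_0 = 133/11, σ_1 = -35/11, σ_2 = -254/11, σ_3 = 391/11.
On [2, 3], p(x) = 4 + 76/11·(x - 2) - 35/22·(x - 2)² - 73/22·(x - 2)³.
With (x - 2) = 1/4: p(9/4) = 7851/1408.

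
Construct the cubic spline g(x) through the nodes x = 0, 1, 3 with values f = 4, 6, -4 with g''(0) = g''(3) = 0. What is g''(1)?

With m_i denoting the second derivative at x_i, h_i = 1, 2, and Δ_i = (y_(i+1) − y_i)/h_i = 2, -5:
  1·m_0 + 6·m_1 + 2·m_2 = 6(Δ_1 - Δ_0) = -42
Natural end conditions: m_0 = m_2 = 0.
Forward elimination and back-substitution give m_0 = 0, m_1 = -7, m_2 = 0.

-7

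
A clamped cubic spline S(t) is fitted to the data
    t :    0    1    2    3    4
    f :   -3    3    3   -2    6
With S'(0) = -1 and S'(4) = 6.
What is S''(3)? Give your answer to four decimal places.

Let M_i = S''(x_i). Step sizes h_i = 1, 1, 1, 1; slopes of the chords Δ_i = (y_(i+1) - y_i)/h_i = 6, 0, -5, 8.
  1·M_0 + 4·M_1 + 1·M_2 = 6(Δ_1 - Δ_0) = -36
  1·M_1 + 4·M_2 + 1·M_3 = 6(Δ_2 - Δ_1) = -30
  1·M_2 + 4·M_3 + 1·M_4 = 6(Δ_3 - Δ_2) = 78
Clamped end conditions give two more equations: 2h_0·M_0 + h_0·M_1 = 6(Δ_0 - S'(0)) = 42 and h_3·M_3 + 2h_3·M_4 = 6(S'(4) - Δ_3) = -12.
Hence M_0 = 193/7, M_1 = -92/7, M_2 = -11, M_3 = 190/7, M_4 = -137/7.

27.1429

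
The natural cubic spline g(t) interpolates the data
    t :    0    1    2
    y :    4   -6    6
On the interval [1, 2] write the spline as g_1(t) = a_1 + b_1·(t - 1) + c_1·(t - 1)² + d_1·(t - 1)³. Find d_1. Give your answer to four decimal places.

-5.5000

Let M_i = g''(x_i). Step sizes h_i = 1, 1; slopes of the chords Δ_i = (y_(i+1) - y_i)/h_i = -10, 12.
  1·M_0 + 4·M_1 + 1·M_2 = 6(Δ_1 - Δ_0) = 132
Natural end conditions: M_0 = M_2 = 0.
Solving the tridiagonal system: M_0 = 0, M_1 = 33, M_2 = 0.
On [1, 2], with g_1(t) = a_1 + b_1·(t - 1) + c_1·(t - 1)² + d_1·(t - 1)³: c_1 = M_1/2 = 33/2, d_1 = (M_2 - M_1)/(6h_1) = -11/2, b_1 = Δ_1 - h_1(2M_1 + M_2)/6 = 1.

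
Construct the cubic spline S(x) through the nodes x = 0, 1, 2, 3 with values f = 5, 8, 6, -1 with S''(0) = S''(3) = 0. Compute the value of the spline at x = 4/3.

Write M_i for S''(x_i). With h_i = 1, 1, 1 and divided differences Δ_i = 3, -2, -7, the continuity of S' gives the tridiagonal system
  1·M_0 + 4·M_1 + 1·M_2 = 6(Δ_1 - Δ_0) = -30
  1·M_1 + 4·M_2 + 1·M_3 = 6(Δ_2 - Δ_1) = -30
Natural end conditions: M_0 = M_3 = 0.
Hence M_0 = 0, M_1 = -6, M_2 = -6, M_3 = 0.
On [1, 2], S(x) = 8 + 1·(x - 1) - 3·(x - 1)² + 0·(x - 1)³.
With (x - 1) = 1/3: S(4/3) = 8.

8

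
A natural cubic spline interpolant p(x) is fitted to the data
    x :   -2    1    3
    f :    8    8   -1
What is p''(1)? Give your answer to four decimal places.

-2.7000

Let M_i = p''(x_i). Step sizes h_i = 3, 2; slopes of the chords Δ_i = (y_(i+1) - y_i)/h_i = 0, -9/2.
  3·M_0 + 10·M_1 + 2·M_2 = 6(Δ_1 - Δ_0) = -27
Natural end conditions: M_0 = M_2 = 0.
Solving: M_0 = 0, M_1 = -27/10, M_2 = 0.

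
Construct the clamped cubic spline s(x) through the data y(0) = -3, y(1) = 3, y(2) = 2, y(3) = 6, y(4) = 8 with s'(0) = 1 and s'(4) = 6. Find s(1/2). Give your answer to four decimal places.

-0.2902

Write m_i for s''(x_i). With h_i = 1, 1, 1, 1 and divided differences Δ_i = 6, -1, 4, 2, the continuity of s' gives the tridiagonal system
  1·m_0 + 4·m_1 + 1·m_2 = 6(Δ_1 - Δ_0) = -42
  1·m_1 + 4·m_2 + 1·m_3 = 6(Δ_2 - Δ_1) = 30
  1·m_2 + 4·m_3 + 1·m_4 = 6(Δ_3 - Δ_2) = -12
Clamped end conditions give two more equations: 2h_0·m_0 + h_0·m_1 = 6(Δ_0 - s'(0)) = 30 and h_3·m_3 + 2h_3·m_4 = 6(s'(4) - Δ_3) = 24.
Forward elimination and back-substitution give m_0 = 355/14, m_1 = -145/7, m_2 = 31/2, m_3 = -79/7, m_4 = 247/14.
On [0, 1], s(x) = -3 + 1·x + 355/28·x² - 215/28·x³.
With x = 1/2: s(1/2) = -65/224.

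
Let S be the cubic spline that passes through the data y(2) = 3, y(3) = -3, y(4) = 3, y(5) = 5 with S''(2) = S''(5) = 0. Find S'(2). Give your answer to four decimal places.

-9.4667

Put M_i = S'' at the i-th knot. Here h = (1, 1, 1) and Δ = (-6, 6, 2), so the interior equations h_(i-1)·M_(i-1) + 2(h_(i-1)+h_i)·M_i + h_i·M_(i+1) = 6(Δ_i − Δ_(i-1)) read
  1·M_0 + 4·M_1 + 1·M_2 = 6(Δ_1 - Δ_0) = 72
  1·M_1 + 4·M_2 + 1·M_3 = 6(Δ_2 - Δ_1) = -24
Natural end conditions: M_0 = M_3 = 0.
Solving: M_0 = 0, M_1 = 104/5, M_2 = -56/5, M_3 = 0.
On [2, 3], S'(x) = b_0 + 2c_0·(x - 2) + 3d_0·(x - 2)² with b_0 = Δ_0 - h_0(2M_0 + M_1)/6 = -142/15, c_0 = M_0/2 = 0, d_0 = (M_1 - M_0)/(6h_0) = 52/15. So S'(2) = -142/15.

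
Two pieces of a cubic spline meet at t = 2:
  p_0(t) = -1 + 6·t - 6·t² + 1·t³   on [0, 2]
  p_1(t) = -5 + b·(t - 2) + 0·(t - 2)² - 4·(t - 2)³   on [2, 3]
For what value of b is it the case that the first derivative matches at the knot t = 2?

p_0'(t) = 6 - 12·t + 3·t², so p_0'(2) = -6. On the right, p_1'(2) = b, so b = -6.

-6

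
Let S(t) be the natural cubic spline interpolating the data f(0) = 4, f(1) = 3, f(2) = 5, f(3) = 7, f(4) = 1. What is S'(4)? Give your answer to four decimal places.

With σ_i denoting the second derivative at x_i, h_i = 1, 1, 1, 1, and Δ_i = (y_(i+1) − y_i)/h_i = -1, 2, 2, -6:
  1·σ_0 + 4·σ_1 + 1·σ_2 = 6(Δ_1 - Δ_0) = 18
  1·σ_1 + 4·σ_2 + 1·σ_3 = 6(Δ_2 - Δ_1) = 0
  1·σ_2 + 4·σ_3 + 1·σ_4 = 6(Δ_3 - Δ_2) = -48
Natural end conditions: σ_0 = σ_4 = 0.
Hence σ_0 = 0, σ_1 = 111/28, σ_2 = 15/7, σ_3 = -351/28, σ_4 = 0.
On [3, 4], S'(t) = b_3 + 2c_3·(t - 3) + 3d_3·(t - 3)² with b_3 = Δ_3 - h_3(2σ_3 + σ_4)/6 = -51/28, c_3 = σ_3/2 = -351/56, d_3 = (σ_4 - σ_3)/(6h_3) = 117/56. So S'(4) = -453/56.

-8.0893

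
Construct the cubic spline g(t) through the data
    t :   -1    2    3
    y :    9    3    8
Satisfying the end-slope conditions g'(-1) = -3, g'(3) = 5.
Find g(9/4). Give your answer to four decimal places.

4.0215

Put σ_i = g'' at the i-th knot. Here h = (3, 1) and Δ = (-2, 5), so the interior equations h_(i-1)·σ_(i-1) + 2(h_(i-1)+h_i)·σ_i + h_i·σ_(i+1) = 6(Δ_i − Δ_(i-1)) read
  3·σ_0 + 8·σ_1 + 1·σ_2 = 6(Δ_1 - Δ_0) = 42
Clamped end conditions give two more equations: 2h_0·σ_0 + h_0·σ_1 = 6(Δ_0 - g'(-1)) = 6 and h_1·σ_1 + 2h_1·σ_2 = 6(g'(3) - Δ_1) = 0.
Solving: σ_0 = -9/4, σ_1 = 13/2, σ_2 = -13/4.
On [2, 3], g(t) = 3 + 27/8·(t - 2) + 13/4·(t - 2)² - 13/8·(t - 2)³.
With (t - 2) = 1/4: g(9/4) = 2059/512.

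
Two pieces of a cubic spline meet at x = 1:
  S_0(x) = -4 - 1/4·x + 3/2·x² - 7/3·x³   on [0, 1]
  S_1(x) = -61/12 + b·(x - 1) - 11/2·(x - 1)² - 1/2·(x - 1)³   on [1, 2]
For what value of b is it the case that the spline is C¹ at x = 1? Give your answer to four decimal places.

-4.2500

S_0'(x) = -1/4 + 3·x - 7·x², so S_0'(1) = -17/4. On the right, S_1'(1) = b, so b = -17/4.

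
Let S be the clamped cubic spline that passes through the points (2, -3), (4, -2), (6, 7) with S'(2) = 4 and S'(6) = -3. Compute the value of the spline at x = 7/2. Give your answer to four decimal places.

Write M_i for S''(x_i). With h_i = 2, 2 and divided differences Δ_i = 1/2, 9/2, the continuity of S' gives the tridiagonal system
  2·M_0 + 8·M_1 + 2·M_2 = 6(Δ_1 - Δ_0) = 24
Clamped end conditions give two more equations: 2h_0·M_0 + h_0·M_1 = 6(Δ_0 - S'(2)) = -21 and h_1·M_1 + 2h_1·M_2 = 6(S'(6) - Δ_1) = -45.
Hence M_0 = -10, M_1 = 19/2, M_2 = -16.
On [2, 4], S(x) = -3 + 4·(x - 2) - 5·(x - 2)² + 13/8·(x - 2)³.
With (x - 2) = 3/2: S(7/2) = -177/64.

-2.7656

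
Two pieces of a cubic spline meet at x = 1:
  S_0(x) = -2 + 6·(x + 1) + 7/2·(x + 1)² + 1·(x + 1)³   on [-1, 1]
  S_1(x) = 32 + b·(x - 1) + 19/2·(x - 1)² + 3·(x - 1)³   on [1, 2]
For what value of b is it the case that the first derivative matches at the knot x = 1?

32

S_0'(x) = 6 + 7·(x + 1) + 3·(x + 1)², so S_0'(1) = 32. On the right, S_1'(1) = b, so b = 32.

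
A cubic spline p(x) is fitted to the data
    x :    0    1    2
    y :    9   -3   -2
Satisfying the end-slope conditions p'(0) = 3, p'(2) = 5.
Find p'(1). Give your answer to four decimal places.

-10.2500

Let M_i = p''(x_i). Step sizes h_i = 1, 1; slopes of the chords Δ_i = (y_(i+1) - y_i)/h_i = -12, 1.
  1·M_0 + 4·M_1 + 1·M_2 = 6(Δ_1 - Δ_0) = 78
Clamped end conditions give two more equations: 2h_0·M_0 + h_0·M_1 = 6(Δ_0 - p'(0)) = -90 and h_1·M_1 + 2h_1·M_2 = 6(p'(2) - Δ_1) = 24.
Solving: M_0 = -127/2, M_1 = 37, M_2 = -13/2.
On [1, 2], p'(x) = b_1 + 2c_1·(x - 1) + 3d_1·(x - 1)² with b_1 = Δ_1 - h_1(2M_1 + M_2)/6 = -41/4, c_1 = M_1/2 = 37/2, d_1 = (M_2 - M_1)/(6h_1) = -29/4. So p'(1) = -41/4.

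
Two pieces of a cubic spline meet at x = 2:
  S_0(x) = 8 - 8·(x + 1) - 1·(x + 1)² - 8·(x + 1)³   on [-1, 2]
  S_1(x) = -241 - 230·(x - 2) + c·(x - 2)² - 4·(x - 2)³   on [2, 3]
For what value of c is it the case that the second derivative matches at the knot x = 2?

-73

S_0''(x) = -2 - 48·(x + 1), so S_0''(2) = -146. On the right, S_1''(2) = 2c, so c = -73.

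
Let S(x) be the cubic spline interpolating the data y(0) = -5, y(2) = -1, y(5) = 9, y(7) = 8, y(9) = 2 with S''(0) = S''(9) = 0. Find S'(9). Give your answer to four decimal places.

Put σ_i = S'' at the i-th knot. Here h = (2, 3, 2, 2) and Δ = (2, 10/3, -1/2, -3), so the interior equations h_(i-1)·σ_(i-1) + 2(h_(i-1)+h_i)·σ_i + h_i·σ_(i+1) = 6(Δ_i − Δ_(i-1)) read
  2·σ_0 + 10·σ_1 + 3·σ_2 = 6(Δ_1 - Δ_0) = 8
  3·σ_1 + 10·σ_2 + 2·σ_3 = 6(Δ_2 - Δ_1) = -23
  2·σ_2 + 8·σ_3 + 2·σ_4 = 6(Δ_3 - Δ_2) = -15
Natural end conditions: σ_0 = σ_4 = 0.
Solving: σ_0 = 0, σ_1 = 535/344, σ_2 = -433/172, σ_3 = -857/688, σ_4 = 0.
On [7, 9], S'(x) = b_3 + 2c_3·(x - 7) + 3d_3·(x - 7)² with b_3 = Δ_3 - h_3(2σ_3 + σ_4)/6 = -2239/1032, c_3 = σ_3/2 = -857/1376, d_3 = (σ_4 - σ_3)/(6h_3) = 857/8256. So S'(9) = -7049/2064.

-3.4152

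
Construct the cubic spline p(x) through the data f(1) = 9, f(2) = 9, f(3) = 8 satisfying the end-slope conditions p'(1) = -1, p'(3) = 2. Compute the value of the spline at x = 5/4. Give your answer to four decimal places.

8.9063

With σ_i denoting the second derivative at x_i, h_i = 1, 1, and Δ_i = (y_(i+1) − y_i)/h_i = 0, -1:
  1·σ_0 + 4·σ_1 + 1·σ_2 = 6(Δ_1 - Δ_0) = -6
Clamped end conditions give two more equations: 2h_0·σ_0 + h_0·σ_1 = 6(Δ_0 - p'(1)) = 6 and h_1·σ_1 + 2h_1·σ_2 = 6(p'(3) - Δ_1) = 18.
Forward elimination and back-substitution give σ_0 = 6, σ_1 = -6, σ_2 = 12.
On [1, 2], p(x) = 9 - 1·(x - 1) + 3·(x - 1)² - 2·(x - 1)³.
With (x - 1) = 1/4: p(5/4) = 285/32.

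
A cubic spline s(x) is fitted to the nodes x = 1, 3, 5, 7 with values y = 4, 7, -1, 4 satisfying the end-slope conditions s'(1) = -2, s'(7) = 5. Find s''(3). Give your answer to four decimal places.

-8.1667

Let m_i = s''(x_i). Step sizes h_i = 2, 2, 2; slopes of the chords Δ_i = (y_(i+1) - y_i)/h_i = 3/2, -4, 5/2.
  2·m_0 + 8·m_1 + 2·m_2 = 6(Δ_1 - Δ_0) = -33
  2·m_1 + 8·m_2 + 2·m_3 = 6(Δ_2 - Δ_1) = 39
Clamped end conditions give two more equations: 2h_0·m_0 + h_0·m_1 = 6(Δ_0 - s'(1)) = 21 and h_2·m_2 + 2h_2·m_3 = 6(s'(7) - Δ_2) = 15.
Solving the tridiagonal system: m_0 = 28/3, m_1 = -49/6, m_2 = 41/6, m_3 = 1/3.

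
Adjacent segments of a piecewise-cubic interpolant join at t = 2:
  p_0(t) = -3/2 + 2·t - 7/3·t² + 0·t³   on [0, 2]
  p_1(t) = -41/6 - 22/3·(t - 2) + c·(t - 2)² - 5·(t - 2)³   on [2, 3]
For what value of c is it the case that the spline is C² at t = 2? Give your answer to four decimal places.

-2.3333

p_0''(t) = -14/3 + 0·t, so p_0''(2) = -14/3. On the right, p_1''(2) = 2c, so c = -7/3.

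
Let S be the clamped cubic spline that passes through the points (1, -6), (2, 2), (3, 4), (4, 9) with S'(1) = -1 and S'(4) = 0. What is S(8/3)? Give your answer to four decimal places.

With M_i denoting the second derivative at x_i, h_i = 1, 1, 1, and Δ_i = (y_(i+1) − y_i)/h_i = 8, 2, 5:
  1·M_0 + 4·M_1 + 1·M_2 = 6(Δ_1 - Δ_0) = -36
  1·M_1 + 4·M_2 + 1·M_3 = 6(Δ_2 - Δ_1) = 18
Clamped end conditions give two more equations: 2h_0·M_0 + h_0·M_1 = 6(Δ_0 - S'(1)) = 54 and h_2·M_2 + 2h_2·M_3 = 6(S'(4) - Δ_2) = -30.
Solving the tridiagonal system: M_0 = 574/15, M_1 = -338/15, M_2 = 238/15, M_3 = -344/15.
On [2, 3], S(x) = 2 + 103/15·(x - 2) - 169/15·(x - 2)² + 32/5·(x - 2)³.
With (x - 2) = 2/3: S(8/3) = 52/15.

3.4667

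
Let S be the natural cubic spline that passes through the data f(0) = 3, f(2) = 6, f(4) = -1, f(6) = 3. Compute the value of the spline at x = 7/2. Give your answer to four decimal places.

Write M_i for S''(x_i). With h_i = 2, 2, 2 and divided differences Δ_i = 3/2, -7/2, 2, the continuity of S' gives the tridiagonal system
  2·M_0 + 8·M_1 + 2·M_2 = 6(Δ_1 - Δ_0) = -30
  2·M_1 + 8·M_2 + 2·M_3 = 6(Δ_2 - Δ_1) = 33
Natural end conditions: M_0 = M_3 = 0.
Solving: M_0 = 0, M_1 = -51/10, M_2 = 27/5, M_3 = 0.
On [2, 4], S(x) = 6 - 19/10·(x - 2) - 51/20·(x - 2)² + 7/8·(x - 2)³.
With (x - 2) = 3/2: S(7/2) = 117/320.

0.3656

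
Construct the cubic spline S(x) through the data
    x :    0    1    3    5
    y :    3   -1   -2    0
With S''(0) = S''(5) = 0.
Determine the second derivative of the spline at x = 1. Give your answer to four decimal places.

3.4091

Put M_i = S'' at the i-th knot. Here h = (1, 2, 2) and Δ = (-4, -1/2, 1), so the interior equations h_(i-1)·M_(i-1) + 2(h_(i-1)+h_i)·M_i + h_i·M_(i+1) = 6(Δ_i − Δ_(i-1)) read
  1·M_0 + 6·M_1 + 2·M_2 = 6(Δ_1 - Δ_0) = 21
  2·M_1 + 8·M_2 + 2·M_3 = 6(Δ_2 - Δ_1) = 9
Natural end conditions: M_0 = M_3 = 0.
Solving: M_0 = 0, M_1 = 75/22, M_2 = 3/11, M_3 = 0.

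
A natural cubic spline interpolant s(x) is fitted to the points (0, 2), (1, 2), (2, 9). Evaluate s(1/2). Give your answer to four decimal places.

1.3438

Let m_i = s''(x_i). Step sizes h_i = 1, 1; slopes of the chords Δ_i = (y_(i+1) - y_i)/h_i = 0, 7.
  1·m_0 + 4·m_1 + 1·m_2 = 6(Δ_1 - Δ_0) = 42
Natural end conditions: m_0 = m_2 = 0.
Solving the tridiagonal system: m_0 = 0, m_1 = 21/2, m_2 = 0.
On [0, 1], s(x) = 2 - 7/4·x + 0·x² + 7/4·x³.
With x = 1/2: s(1/2) = 43/32.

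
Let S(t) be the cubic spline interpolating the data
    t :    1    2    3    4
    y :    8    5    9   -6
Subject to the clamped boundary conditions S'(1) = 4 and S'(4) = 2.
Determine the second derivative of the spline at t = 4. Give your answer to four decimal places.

79.4667

Put σ_i = S'' at the i-th knot. Here h = (1, 1, 1) and Δ = (-3, 4, -15), so the interior equations h_(i-1)·σ_(i-1) + 2(h_(i-1)+h_i)·σ_i + h_i·σ_(i+1) = 6(Δ_i − Δ_(i-1)) read
  1·σ_0 + 4·σ_1 + 1·σ_2 = 6(Δ_1 - Δ_0) = 42
  1·σ_1 + 4·σ_2 + 1·σ_3 = 6(Δ_2 - Δ_1) = -114
Clamped end conditions give two more equations: 2h_0·σ_0 + h_0·σ_1 = 6(Δ_0 - S'(1)) = -42 and h_2·σ_2 + 2h_2·σ_3 = 6(S'(4) - Δ_2) = 102.
Solving the tridiagonal system: σ_0 = -572/15, σ_1 = 514/15, σ_2 = -854/15, σ_3 = 1192/15.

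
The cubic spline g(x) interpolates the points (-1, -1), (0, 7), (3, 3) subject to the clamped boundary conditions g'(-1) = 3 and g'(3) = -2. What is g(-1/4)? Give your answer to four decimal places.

Let M_i = g''(x_i). Step sizes h_i = 1, 3; slopes of the chords Δ_i = (y_(i+1) - y_i)/h_i = 8, -4/3.
  1·M_0 + 8·M_1 + 3·M_2 = 6(Δ_1 - Δ_0) = -56
Clamped end conditions give two more equations: 2h_0·M_0 + h_0·M_1 = 6(Δ_0 - g'(-1)) = 30 and h_1·M_1 + 2h_1·M_2 = 6(g'(3) - Δ_1) = -4.
Forward elimination and back-substitution give M_0 = 83/4, M_1 = -23/2, M_2 = 61/12.
On [-1, 0], g(x) = -1 + 3·(x + 1) + 83/8·(x + 1)² - 43/8·(x + 1)³.
With (x + 1) = 3/4: g(-1/4) = 2467/512.

4.8184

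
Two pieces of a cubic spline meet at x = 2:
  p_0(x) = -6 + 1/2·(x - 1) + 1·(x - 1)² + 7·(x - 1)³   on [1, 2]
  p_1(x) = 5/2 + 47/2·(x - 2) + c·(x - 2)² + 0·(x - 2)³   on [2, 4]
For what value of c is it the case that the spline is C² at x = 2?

22

p_0''(x) = 2 + 42·(x - 1), so p_0''(2) = 44. On the right, p_1''(2) = 2c, so c = 22.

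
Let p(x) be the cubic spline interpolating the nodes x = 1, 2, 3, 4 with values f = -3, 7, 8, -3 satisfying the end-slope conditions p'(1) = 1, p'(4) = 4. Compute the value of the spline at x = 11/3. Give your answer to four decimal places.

-1.5704

Write σ_i for p''(x_i). With h_i = 1, 1, 1 and divided differences Δ_i = 10, 1, -11, the continuity of p' gives the tridiagonal system
  1·σ_0 + 4·σ_1 + 1·σ_2 = 6(Δ_1 - Δ_0) = -54
  1·σ_1 + 4·σ_2 + 1·σ_3 = 6(Δ_2 - Δ_1) = -72
Clamped end conditions give two more equations: 2h_0·σ_0 + h_0·σ_1 = 6(Δ_0 - p'(1)) = 54 and h_2·σ_2 + 2h_2·σ_3 = 6(p'(4) - Δ_2) = 90.
Solving the tridiagonal system: σ_0 = 172/5, σ_1 = -74/5, σ_2 = -146/5, σ_3 = 298/5.
On [3, 4], p(x) = 8 - 56/5·(x - 3) - 73/5·(x - 3)² + 74/5·(x - 3)³.
With (x - 3) = 2/3: p(11/3) = -212/135.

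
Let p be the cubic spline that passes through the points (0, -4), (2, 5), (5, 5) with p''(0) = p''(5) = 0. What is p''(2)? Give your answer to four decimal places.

Let σ_i = p''(x_i). Step sizes h_i = 2, 3; slopes of the chords Δ_i = (y_(i+1) - y_i)/h_i = 9/2, 0.
  2·σ_0 + 10·σ_1 + 3·σ_2 = 6(Δ_1 - Δ_0) = -27
Natural end conditions: σ_0 = σ_2 = 0.
Forward elimination and back-substitution give σ_0 = 0, σ_1 = -27/10, σ_2 = 0.

-2.7000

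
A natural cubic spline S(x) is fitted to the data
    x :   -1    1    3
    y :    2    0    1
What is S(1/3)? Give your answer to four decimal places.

Let σ_i = S''(x_i). Step sizes h_i = 2, 2; slopes of the chords Δ_i = (y_(i+1) - y_i)/h_i = -1, 1/2.
  2·σ_0 + 8·σ_1 + 2·σ_2 = 6(Δ_1 - Δ_0) = 9
Natural end conditions: σ_0 = σ_2 = 0.
Solving the tridiagonal system: σ_0 = 0, σ_1 = 9/8, σ_2 = 0.
On [-1, 1], S(x) = 2 - 11/8·(x + 1) + 0·(x + 1)² + 3/32·(x + 1)³.
With (x + 1) = 4/3: S(1/3) = 7/18.

0.3889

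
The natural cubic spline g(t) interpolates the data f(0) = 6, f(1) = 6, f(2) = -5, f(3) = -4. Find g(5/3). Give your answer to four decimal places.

Put σ_i = g'' at the i-th knot. Here h = (1, 1, 1) and Δ = (0, -11, 1), so the interior equations h_(i-1)·σ_(i-1) + 2(h_(i-1)+h_i)·σ_i + h_i·σ_(i+1) = 6(Δ_i − Δ_(i-1)) read
  1·σ_0 + 4·σ_1 + 1·σ_2 = 6(Δ_1 - Δ_0) = -66
  1·σ_1 + 4·σ_2 + 1·σ_3 = 6(Δ_2 - Δ_1) = 72
Natural end conditions: σ_0 = σ_3 = 0.
Solving: σ_0 = 0, σ_1 = -112/5, σ_2 = 118/5, σ_3 = 0.
On [1, 2], g(t) = 6 - 112/15·(t - 1) - 56/5·(t - 1)² + 23/3·(t - 1)³.
With (t - 1) = 2/3: g(5/3) = -682/405.

-1.6840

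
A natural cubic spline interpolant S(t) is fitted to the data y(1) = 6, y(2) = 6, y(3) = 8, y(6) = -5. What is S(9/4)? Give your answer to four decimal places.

Let σ_i = S''(x_i). Step sizes h_i = 1, 1, 3; slopes of the chords Δ_i = (y_(i+1) - y_i)/h_i = 0, 2, -13/3.
  1·σ_0 + 4·σ_1 + 1·σ_2 = 6(Δ_1 - Δ_0) = 12
  1·σ_1 + 8·σ_2 + 3·σ_3 = 6(Δ_2 - Δ_1) = -38
Natural end conditions: σ_0 = σ_3 = 0.
Forward elimination and back-substitution give σ_0 = 0, σ_1 = 134/31, σ_2 = -164/31, σ_3 = 0.
On [2, 3], S(t) = 6 + 134/93·(t - 2) + 67/31·(t - 2)² - 149/93·(t - 2)³.
With (t - 2) = 1/4: S(9/4) = 12837/1984.

6.4703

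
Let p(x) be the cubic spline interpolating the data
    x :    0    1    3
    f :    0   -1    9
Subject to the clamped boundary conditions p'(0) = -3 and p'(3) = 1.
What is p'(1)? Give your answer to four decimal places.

2.3333

Put M_i = p'' at the i-th knot. Here h = (1, 2) and Δ = (-1, 5), so the interior equations h_(i-1)·M_(i-1) + 2(h_(i-1)+h_i)·M_i + h_i·M_(i+1) = 6(Δ_i − Δ_(i-1)) read
  1·M_0 + 6·M_1 + 2·M_2 = 6(Δ_1 - Δ_0) = 36
Clamped end conditions give two more equations: 2h_0·M_0 + h_0·M_1 = 6(Δ_0 - p'(0)) = 12 and h_1·M_1 + 2h_1·M_2 = 6(p'(3) - Δ_1) = -24.
Hence M_0 = 4/3, M_1 = 28/3, M_2 = -32/3.
On [1, 3], p'(x) = b_1 + 2c_1·(x - 1) + 3d_1·(x - 1)² with b_1 = Δ_1 - h_1(2M_1 + M_2)/6 = 7/3, c_1 = M_1/2 = 14/3, d_1 = (M_2 - M_1)/(6h_1) = -5/3. So p'(1) = 7/3.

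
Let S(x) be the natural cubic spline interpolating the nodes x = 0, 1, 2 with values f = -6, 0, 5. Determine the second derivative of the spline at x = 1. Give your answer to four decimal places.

With m_i denoting the second derivative at x_i, h_i = 1, 1, and Δ_i = (y_(i+1) − y_i)/h_i = 6, 5:
  1·m_0 + 4·m_1 + 1·m_2 = 6(Δ_1 - Δ_0) = -6
Natural end conditions: m_0 = m_2 = 0.
Forward elimination and back-substitution give m_0 = 0, m_1 = -3/2, m_2 = 0.

-1.5000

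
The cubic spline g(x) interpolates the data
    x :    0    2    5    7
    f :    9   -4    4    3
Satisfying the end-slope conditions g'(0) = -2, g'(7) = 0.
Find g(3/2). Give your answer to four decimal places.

Put M_i = g'' at the i-th knot. Here h = (2, 3, 2) and Δ = (-13/2, 8/3, -1/2), so the interior equations h_(i-1)·M_(i-1) + 2(h_(i-1)+h_i)·M_i + h_i·M_(i+1) = 6(Δ_i − Δ_(i-1)) read
  2·M_0 + 10·M_1 + 3·M_2 = 6(Δ_1 - Δ_0) = 55
  3·M_1 + 10·M_2 + 2·M_3 = 6(Δ_2 - Δ_1) = -19
Clamped end conditions give two more equations: 2h_0·M_0 + h_0·M_1 = 6(Δ_0 - g'(0)) = -27 and h_2·M_2 + 2h_2·M_3 = 6(g'(7) - Δ_2) = 3.
Solving: M_0 = -275/24, M_1 = 113/12, M_2 = -65/12, M_3 = 83/24.
On [0, 2], g(x) = 9 - 2·x - 275/48·x² + 167/96·x³.
With x = 3/2: g(3/2) = -261/256.

-1.0195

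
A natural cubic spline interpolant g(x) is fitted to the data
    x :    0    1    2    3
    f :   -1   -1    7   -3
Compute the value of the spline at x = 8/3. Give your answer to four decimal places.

1.9136

Put M_i = g'' at the i-th knot. Here h = (1, 1, 1) and Δ = (0, 8, -10), so the interior equations h_(i-1)·M_(i-1) + 2(h_(i-1)+h_i)·M_i + h_i·M_(i+1) = 6(Δ_i − Δ_(i-1)) read
  1·M_0 + 4·M_1 + 1·M_2 = 6(Δ_1 - Δ_0) = 48
  1·M_1 + 4·M_2 + 1·M_3 = 6(Δ_2 - Δ_1) = -108
Natural end conditions: M_0 = M_3 = 0.
Hence M_0 = 0, M_1 = 20, M_2 = -32, M_3 = 0.
On [2, 3], g(x) = 7 + 2/3·(x - 2) - 16·(x - 2)² + 16/3·(x - 2)³.
With (x - 2) = 2/3: g(8/3) = 155/81.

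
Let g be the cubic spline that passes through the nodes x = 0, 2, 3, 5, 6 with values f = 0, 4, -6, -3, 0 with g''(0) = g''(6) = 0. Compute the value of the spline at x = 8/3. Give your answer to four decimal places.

Let m_i = g''(x_i). Step sizes h_i = 2, 1, 2, 1; slopes of the chords Δ_i = (y_(i+1) - y_i)/h_i = 2, -10, 3/2, 3.
  2·m_0 + 6·m_1 + 1·m_2 = 6(Δ_1 - Δ_0) = -72
  1·m_1 + 6·m_2 + 2·m_3 = 6(Δ_2 - Δ_1) = 69
  2·m_2 + 6·m_3 + 1·m_4 = 6(Δ_3 - Δ_2) = 9
Natural end conditions: m_0 = m_4 = 0.
Forward elimination and back-substitution give m_0 = 0, m_1 = -450/31, m_2 = 468/31, m_3 = -219/62, m_4 = 0.
On [2, 3], g(x) = 4 - 238/31·(x - 2) - 225/31·(x - 2)² + 153/31·(x - 2)³.
With (x - 2) = 2/3: g(8/3) = -268/93.

-2.8817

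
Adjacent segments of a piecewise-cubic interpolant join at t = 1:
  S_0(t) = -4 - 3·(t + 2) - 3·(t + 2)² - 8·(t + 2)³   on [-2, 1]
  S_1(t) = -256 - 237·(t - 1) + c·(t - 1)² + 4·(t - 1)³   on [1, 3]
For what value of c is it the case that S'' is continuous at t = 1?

-75

S_0''(t) = -6 - 48·(t + 2), so S_0''(1) = -150. On the right, S_1''(1) = 2c, so c = -75.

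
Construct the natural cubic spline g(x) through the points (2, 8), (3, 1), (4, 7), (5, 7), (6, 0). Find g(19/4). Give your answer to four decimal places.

Let m_i = g''(x_i). Step sizes h_i = 1, 1, 1, 1; slopes of the chords Δ_i = (y_(i+1) - y_i)/h_i = -7, 6, 0, -7.
  1·m_0 + 4·m_1 + 1·m_2 = 6(Δ_1 - Δ_0) = 78
  1·m_1 + 4·m_2 + 1·m_3 = 6(Δ_2 - Δ_1) = -36
  1·m_2 + 4·m_3 + 1·m_4 = 6(Δ_3 - Δ_2) = -42
Natural end conditions: m_0 = m_4 = 0.
Solving: m_0 = 0, m_1 = 159/7, m_2 = -90/7, m_3 = -51/7, m_4 = 0.
On [4, 5], g(x) = 7 + 11/2·(x - 4) - 45/7·(x - 4)² + 13/14·(x - 4)³.
With (x - 4) = 3/4: g(19/4) = 7079/896.

7.9007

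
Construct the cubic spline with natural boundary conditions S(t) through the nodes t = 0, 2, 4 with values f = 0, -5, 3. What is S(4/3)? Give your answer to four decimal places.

Write M_i for S''(x_i). With h_i = 2, 2 and divided differences Δ_i = -5/2, 4, the continuity of S' gives the tridiagonal system
  2·M_0 + 8·M_1 + 2·M_2 = 6(Δ_1 - Δ_0) = 39
Natural end conditions: M_0 = M_2 = 0.
Hence M_0 = 0, M_1 = 39/8, M_2 = 0.
On [0, 2], S(t) = 0 - 33/8·t + 0·t² + 13/32·t³.
With t = 4/3: S(4/3) = -245/54.

-4.5370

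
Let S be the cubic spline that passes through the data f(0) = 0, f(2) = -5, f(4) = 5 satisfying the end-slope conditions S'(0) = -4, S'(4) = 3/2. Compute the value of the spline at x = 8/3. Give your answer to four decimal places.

With M_i denoting the second derivative at x_i, h_i = 2, 2, and Δ_i = (y_(i+1) − y_i)/h_i = -5/2, 5:
  2·M_0 + 8·M_1 + 2·M_2 = 6(Δ_1 - Δ_0) = 45
Clamped end conditions give two more equations: 2h_0·M_0 + h_0·M_1 = 6(Δ_0 - S'(0)) = 9 and h_1·M_1 + 2h_1·M_2 = 6(S'(4) - Δ_1) = -21.
Forward elimination and back-substitution give M_0 = -2, M_1 = 17/2, M_2 = -19/2.
On [2, 4], S(x) = -5 + 5/2·(x - 2) + 17/4·(x - 2)² - 3/2·(x - 2)³.
With (x - 2) = 2/3: S(8/3) = -17/9.

-1.8889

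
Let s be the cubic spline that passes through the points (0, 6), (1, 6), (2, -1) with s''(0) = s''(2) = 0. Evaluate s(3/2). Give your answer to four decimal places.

3.1563

Write M_i for s''(x_i). With h_i = 1, 1 and divided differences Δ_i = 0, -7, the continuity of s' gives the tridiagonal system
  1·M_0 + 4·M_1 + 1·M_2 = 6(Δ_1 - Δ_0) = -42
Natural end conditions: M_0 = M_2 = 0.
Solving: M_0 = 0, M_1 = -21/2, M_2 = 0.
On [1, 2], s(x) = 6 - 7/2·(x - 1) - 21/4·(x - 1)² + 7/4·(x - 1)³.
With (x - 1) = 1/2: s(3/2) = 101/32.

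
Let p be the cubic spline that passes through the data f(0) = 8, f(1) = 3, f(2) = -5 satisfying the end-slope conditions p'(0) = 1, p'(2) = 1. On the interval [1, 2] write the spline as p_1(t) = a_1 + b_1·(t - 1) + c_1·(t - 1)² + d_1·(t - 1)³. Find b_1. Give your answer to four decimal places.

Let σ_i = p''(x_i). Step sizes h_i = 1, 1; slopes of the chords Δ_i = (y_(i+1) - y_i)/h_i = -5, -8.
  1·σ_0 + 4·σ_1 + 1·σ_2 = 6(Δ_1 - Δ_0) = -18
Clamped end conditions give two more equations: 2h_0·σ_0 + h_0·σ_1 = 6(Δ_0 - p'(0)) = -36 and h_1·σ_1 + 2h_1·σ_2 = 6(p'(2) - Δ_1) = 54.
Solving: σ_0 = -27/2, σ_1 = -9, σ_2 = 63/2.
On [1, 2], with p_1(t) = a_1 + b_1·(t - 1) + c_1·(t - 1)² + d_1·(t - 1)³: c_1 = σ_1/2 = -9/2, d_1 = (σ_2 - σ_1)/(6h_1) = 27/4, b_1 = Δ_1 - h_1(2σ_1 + σ_2)/6 = -41/4.

-10.2500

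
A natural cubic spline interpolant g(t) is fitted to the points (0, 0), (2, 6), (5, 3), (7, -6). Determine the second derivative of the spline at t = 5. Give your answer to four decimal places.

-1.5165

Write m_i for g''(x_i). With h_i = 2, 3, 2 and divided differences Δ_i = 3, -1, -9/2, the continuity of g' gives the tridiagonal system
  2·m_0 + 10·m_1 + 3·m_2 = 6(Δ_1 - Δ_0) = -24
  3·m_1 + 10·m_2 + 2·m_3 = 6(Δ_2 - Δ_1) = -21
Natural end conditions: m_0 = m_3 = 0.
Hence m_0 = 0, m_1 = -177/91, m_2 = -138/91, m_3 = 0.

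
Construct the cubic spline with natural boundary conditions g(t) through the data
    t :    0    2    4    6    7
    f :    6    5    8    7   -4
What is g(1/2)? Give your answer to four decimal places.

5.5499

Write M_i for g''(x_i). With h_i = 2, 2, 2, 1 and divided differences Δ_i = -1/2, 3/2, -1/2, -11, the continuity of g' gives the tridiagonal system
  2·M_0 + 8·M_1 + 2·M_2 = 6(Δ_1 - Δ_0) = 12
  2·M_1 + 8·M_2 + 2·M_3 = 6(Δ_2 - Δ_1) = -12
  2·M_2 + 6·M_3 + 1·M_4 = 6(Δ_3 - Δ_2) = -63
Natural end conditions: M_0 = M_4 = 0.
Hence M_0 = 0, M_1 = 105/82, M_2 = 36/41, M_3 = -885/82, M_4 = 0.
On [0, 2], g(t) = 6 - 38/41·t + 0·t² + 35/328·t³.
With t = 1/2: g(1/2) = 14563/2624.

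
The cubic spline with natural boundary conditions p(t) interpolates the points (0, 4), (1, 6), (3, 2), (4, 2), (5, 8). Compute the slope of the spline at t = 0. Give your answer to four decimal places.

2.7869

Write σ_i for p''(x_i). With h_i = 1, 2, 1, 1 and divided differences Δ_i = 2, -2, 0, 6, the continuity of p' gives the tridiagonal system
  1·σ_0 + 6·σ_1 + 2·σ_2 = 6(Δ_1 - Δ_0) = -24
  2·σ_1 + 6·σ_2 + 1·σ_3 = 6(Δ_2 - Δ_1) = 12
  1·σ_2 + 4·σ_3 + 1·σ_4 = 6(Δ_3 - Δ_2) = 36
Natural end conditions: σ_0 = σ_4 = 0.
Hence σ_0 = 0, σ_1 = -288/61, σ_2 = 132/61, σ_3 = 516/61, σ_4 = 0.
On [0, 1], p'(t) = b_0 + 2c_0·t + 3d_0·t² with b_0 = Δ_0 - h_0(2σ_0 + σ_1)/6 = 170/61, c_0 = σ_0/2 = 0, d_0 = (σ_1 - σ_0)/(6h_0) = -48/61. So p'(0) = 170/61.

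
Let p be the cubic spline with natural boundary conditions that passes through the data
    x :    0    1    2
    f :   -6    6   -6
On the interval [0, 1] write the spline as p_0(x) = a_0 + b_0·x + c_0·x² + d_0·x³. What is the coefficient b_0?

18

Let M_i = p''(x_i). Step sizes h_i = 1, 1; slopes of the chords Δ_i = (y_(i+1) - y_i)/h_i = 12, -12.
  1·M_0 + 4·M_1 + 1·M_2 = 6(Δ_1 - Δ_0) = -144
Natural end conditions: M_0 = M_2 = 0.
Solving: M_0 = 0, M_1 = -36, M_2 = 0.
On [0, 1], with p_0(x) = a_0 + b_0·x + c_0·x² + d_0·x³: c_0 = M_0/2 = 0, d_0 = (M_1 - M_0)/(6h_0) = -6, b_0 = Δ_0 - h_0(2M_0 + M_1)/6 = 18.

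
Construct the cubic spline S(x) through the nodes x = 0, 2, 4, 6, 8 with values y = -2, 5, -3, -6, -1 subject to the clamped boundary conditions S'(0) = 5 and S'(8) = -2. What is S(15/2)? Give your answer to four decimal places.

With M_i denoting the second derivative at x_i, h_i = 2, 2, 2, 2, and Δ_i = (y_(i+1) − y_i)/h_i = 7/2, -4, -3/2, 5/2:
  2·M_0 + 8·M_1 + 2·M_2 = 6(Δ_1 - Δ_0) = -45
  2·M_1 + 8·M_2 + 2·M_3 = 6(Δ_2 - Δ_1) = 15
  2·M_2 + 8·M_3 + 2·M_4 = 6(Δ_3 - Δ_2) = 24
Clamped end conditions give two more equations: 2h_0·M_0 + h_0·M_1 = 6(Δ_0 - S'(0)) = -9 and h_3·M_3 + 2h_3·M_4 = 6(S'(8) - Δ_3) = -27.
Hence M_0 = 109/112, M_1 = -361/56, M_2 = 37/16, M_3 = 263/56, M_4 = -1019/112.
On [6, 8], S(x) = -6 + 269/112·(x - 6) + 263/112·(x - 6)² - 515/448·(x - 6)³.
With (x - 6) = 3/2: S(15/2) = -3561/3584.

-0.9936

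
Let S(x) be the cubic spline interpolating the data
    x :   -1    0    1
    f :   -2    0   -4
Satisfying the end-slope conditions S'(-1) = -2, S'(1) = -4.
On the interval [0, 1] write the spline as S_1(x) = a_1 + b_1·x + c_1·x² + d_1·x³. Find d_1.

With M_i denoting the second derivative at x_i, h_i = 1, 1, and Δ_i = (y_(i+1) − y_i)/h_i = 2, -4:
  1·M_0 + 4·M_1 + 1·M_2 = 6(Δ_1 - Δ_0) = -36
Clamped end conditions give two more equations: 2h_0·M_0 + h_0·M_1 = 6(Δ_0 - S'(-1)) = 24 and h_1·M_1 + 2h_1·M_2 = 6(S'(1) - Δ_1) = 0.
Solving the tridiagonal system: M_0 = 20, M_1 = -16, M_2 = 8.
On [0, 1], with S_1(x) = a_1 + b_1·x + c_1·x² + d_1·x³: c_1 = M_1/2 = -8, d_1 = (M_2 - M_1)/(6h_1) = 4, b_1 = Δ_1 - h_1(2M_1 + M_2)/6 = 0.

4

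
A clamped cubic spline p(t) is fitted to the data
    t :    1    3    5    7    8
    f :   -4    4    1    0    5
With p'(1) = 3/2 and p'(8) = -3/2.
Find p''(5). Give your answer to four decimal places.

-0.2267

Let M_i = p''(x_i). Step sizes h_i = 2, 2, 2, 1; slopes of the chords Δ_i = (y_(i+1) - y_i)/h_i = 4, -3/2, -1/2, 5.
  2·M_0 + 8·M_1 + 2·M_2 = 6(Δ_1 - Δ_0) = -33
  2·M_1 + 8·M_2 + 2·M_3 = 6(Δ_2 - Δ_1) = 6
  2·M_2 + 6·M_3 + 1·M_4 = 6(Δ_3 - Δ_2) = 33
Clamped end conditions give two more equations: 2h_0·M_0 + h_0·M_1 = 6(Δ_0 - p'(1)) = 15 and h_3·M_3 + 2h_3·M_4 = 6(p'(8) - Δ_3) = -39.
Forward elimination and back-substitution give M_0 = 1137/172, M_1 = -246/43, M_2 = -39/172, M_3 = 414/43, M_4 = -2091/86.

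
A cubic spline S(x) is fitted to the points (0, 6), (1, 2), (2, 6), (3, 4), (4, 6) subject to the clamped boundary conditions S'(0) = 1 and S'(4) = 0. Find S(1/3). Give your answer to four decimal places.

With M_i denoting the second derivative at x_i, h_i = 1, 1, 1, 1, and Δ_i = (y_(i+1) − y_i)/h_i = -4, 4, -2, 2:
  1·M_0 + 4·M_1 + 1·M_2 = 6(Δ_1 - Δ_0) = 48
  1·M_1 + 4·M_2 + 1·M_3 = 6(Δ_2 - Δ_1) = -36
  1·M_2 + 4·M_3 + 1·M_4 = 6(Δ_3 - Δ_2) = 24
Clamped end conditions give two more equations: 2h_0·M_0 + h_0·M_1 = 6(Δ_0 - S'(0)) = -30 and h_3·M_3 + 2h_3·M_4 = 6(S'(4) - Δ_3) = -12.
Forward elimination and back-substitution give M_0 = -745/28, M_1 = 325/14, M_2 = -73/4, M_3 = 193/14, M_4 = -361/28.
On [0, 1], S(x) = 6 + 1·x - 745/56·x² + 465/56·x³.
With x = 1/3: S(1/3) = 1301/252.

5.1627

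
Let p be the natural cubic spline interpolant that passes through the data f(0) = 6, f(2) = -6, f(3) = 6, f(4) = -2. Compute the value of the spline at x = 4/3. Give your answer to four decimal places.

-7.9259

Write M_i for p''(x_i). With h_i = 2, 1, 1 and divided differences Δ_i = -6, 12, -8, the continuity of p' gives the tridiagonal system
  2·M_0 + 6·M_1 + 1·M_2 = 6(Δ_1 - Δ_0) = 108
  1·M_1 + 4·M_2 + 1·M_3 = 6(Δ_2 - Δ_1) = -120
Natural end conditions: M_0 = M_3 = 0.
Solving the tridiagonal system: M_0 = 0, M_1 = 24, M_2 = -36, M_3 = 0.
On [0, 2], p(x) = 6 - 14·x + 0·x² + 2·x³.
With x = 4/3: p(4/3) = -214/27.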